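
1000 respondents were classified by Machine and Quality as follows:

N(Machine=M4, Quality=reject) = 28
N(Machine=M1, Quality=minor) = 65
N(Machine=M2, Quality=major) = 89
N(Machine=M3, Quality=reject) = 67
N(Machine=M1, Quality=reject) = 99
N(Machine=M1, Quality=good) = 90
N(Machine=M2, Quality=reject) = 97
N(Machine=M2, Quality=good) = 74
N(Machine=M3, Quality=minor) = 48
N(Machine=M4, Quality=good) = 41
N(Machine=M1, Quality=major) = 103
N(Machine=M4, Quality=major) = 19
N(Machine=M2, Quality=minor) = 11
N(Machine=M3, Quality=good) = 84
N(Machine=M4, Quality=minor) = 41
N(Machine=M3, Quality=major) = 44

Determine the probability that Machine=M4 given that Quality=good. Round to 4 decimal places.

0.1419

Total with Quality=good: 90 + 74 + 84 + 41 = 289.
P(Machine=M4 | Quality=good) = 41/289 = 0.1419.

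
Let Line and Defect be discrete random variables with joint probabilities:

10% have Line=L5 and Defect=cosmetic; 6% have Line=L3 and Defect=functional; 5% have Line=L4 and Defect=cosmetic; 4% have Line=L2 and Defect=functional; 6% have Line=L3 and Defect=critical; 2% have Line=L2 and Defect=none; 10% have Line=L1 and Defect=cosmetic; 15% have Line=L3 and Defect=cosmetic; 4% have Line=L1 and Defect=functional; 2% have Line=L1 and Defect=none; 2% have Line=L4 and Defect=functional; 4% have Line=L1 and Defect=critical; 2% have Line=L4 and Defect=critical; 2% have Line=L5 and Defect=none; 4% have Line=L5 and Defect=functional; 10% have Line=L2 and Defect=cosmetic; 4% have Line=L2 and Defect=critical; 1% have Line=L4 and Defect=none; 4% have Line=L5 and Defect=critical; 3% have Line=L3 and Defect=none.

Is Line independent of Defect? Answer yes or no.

yes

Every cell satisfies P(Line,Defect) = P(Line)·P(Defect). For instance P(Line=L2) = 0.20, P(Defect=none) = 0.10, and 0.20×0.10 = 0.02 matches the joint entry. So Line and Defect are independent.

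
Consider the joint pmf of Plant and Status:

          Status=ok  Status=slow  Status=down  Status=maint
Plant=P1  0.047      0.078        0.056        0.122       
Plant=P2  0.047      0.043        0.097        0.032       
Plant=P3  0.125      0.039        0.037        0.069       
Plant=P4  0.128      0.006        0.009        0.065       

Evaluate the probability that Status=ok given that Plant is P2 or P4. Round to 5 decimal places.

P(Plant=P2) = 0.047 + 0.043 + 0.097 + 0.032 = 0.219.
P(Plant=P4) = 0.128 + 0.006 + 0.009 + 0.065 = 0.208.
P(Plant ∈ {P2, P4}) = 0.219 + 0.208 = 0.427; P(Status=ok, Plant ∈ {P2, P4}) = 0.047 + 0.128 = 0.175.
P(Status=ok | Plant ∈ {P2, P4}) = 0.175/0.427 = 0.40984.

0.40984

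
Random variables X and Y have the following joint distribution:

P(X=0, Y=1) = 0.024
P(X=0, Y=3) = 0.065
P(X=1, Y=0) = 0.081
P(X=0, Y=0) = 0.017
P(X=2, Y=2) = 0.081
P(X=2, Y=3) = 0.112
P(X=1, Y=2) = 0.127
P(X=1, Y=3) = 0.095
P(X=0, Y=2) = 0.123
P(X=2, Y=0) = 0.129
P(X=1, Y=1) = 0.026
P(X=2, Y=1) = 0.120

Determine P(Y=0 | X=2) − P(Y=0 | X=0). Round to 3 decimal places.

P(X=2) = 0.129 + 0.120 + 0.081 + 0.112 = 0.442; P(Y=0 | X=2) = 0.129/0.442 = 0.2919.
P(X=0) = 0.017 + 0.024 + 0.123 + 0.065 = 0.229; P(Y=0 | X=0) = 0.017/0.229 = 0.0742.
Difference = 0.218.

0.218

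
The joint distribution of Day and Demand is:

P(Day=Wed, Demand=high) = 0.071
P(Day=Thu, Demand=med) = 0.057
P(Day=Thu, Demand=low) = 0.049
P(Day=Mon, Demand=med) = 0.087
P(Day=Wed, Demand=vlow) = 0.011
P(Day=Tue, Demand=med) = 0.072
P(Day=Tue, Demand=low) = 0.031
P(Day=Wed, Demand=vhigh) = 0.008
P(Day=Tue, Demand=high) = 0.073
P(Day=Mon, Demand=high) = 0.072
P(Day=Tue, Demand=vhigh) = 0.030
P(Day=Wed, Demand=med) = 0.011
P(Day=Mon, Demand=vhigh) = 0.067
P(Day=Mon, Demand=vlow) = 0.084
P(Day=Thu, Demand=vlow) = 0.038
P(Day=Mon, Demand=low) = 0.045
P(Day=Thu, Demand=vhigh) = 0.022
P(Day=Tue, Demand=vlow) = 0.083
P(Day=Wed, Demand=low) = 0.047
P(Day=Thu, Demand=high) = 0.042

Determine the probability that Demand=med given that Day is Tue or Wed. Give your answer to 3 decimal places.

P(Day=Tue) = 0.083 + 0.031 + 0.072 + 0.073 + 0.030 = 0.289.
P(Day=Wed) = 0.011 + 0.047 + 0.011 + 0.071 + 0.008 = 0.148.
P(Day ∈ {Tue, Wed}) = 0.289 + 0.148 = 0.437; P(Demand=med, Day ∈ {Tue, Wed}) = 0.072 + 0.011 = 0.083.
P(Demand=med | Day ∈ {Tue, Wed}) = 0.083/0.437 = 0.190.

0.190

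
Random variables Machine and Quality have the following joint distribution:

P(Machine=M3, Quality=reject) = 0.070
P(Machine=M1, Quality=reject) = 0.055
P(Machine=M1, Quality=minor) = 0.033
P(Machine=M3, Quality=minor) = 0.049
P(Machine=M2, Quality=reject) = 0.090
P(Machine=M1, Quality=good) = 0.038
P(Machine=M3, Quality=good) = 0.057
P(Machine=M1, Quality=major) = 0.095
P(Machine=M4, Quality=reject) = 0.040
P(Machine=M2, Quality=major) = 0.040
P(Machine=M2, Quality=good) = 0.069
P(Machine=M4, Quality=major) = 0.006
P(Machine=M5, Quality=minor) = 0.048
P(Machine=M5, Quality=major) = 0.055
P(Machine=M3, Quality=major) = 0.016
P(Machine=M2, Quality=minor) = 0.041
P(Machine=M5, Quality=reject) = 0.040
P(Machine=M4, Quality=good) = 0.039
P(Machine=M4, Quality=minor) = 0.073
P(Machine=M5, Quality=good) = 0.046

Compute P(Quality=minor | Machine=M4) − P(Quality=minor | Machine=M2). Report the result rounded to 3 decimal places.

P(Machine=M4) = 0.039 + 0.073 + 0.006 + 0.040 = 0.158; P(Quality=minor | Machine=M4) = 0.073/0.158 = 0.4620.
P(Machine=M2) = 0.069 + 0.041 + 0.040 + 0.090 = 0.240; P(Quality=minor | Machine=M2) = 0.041/0.240 = 0.1708.
Difference = 0.291.

0.291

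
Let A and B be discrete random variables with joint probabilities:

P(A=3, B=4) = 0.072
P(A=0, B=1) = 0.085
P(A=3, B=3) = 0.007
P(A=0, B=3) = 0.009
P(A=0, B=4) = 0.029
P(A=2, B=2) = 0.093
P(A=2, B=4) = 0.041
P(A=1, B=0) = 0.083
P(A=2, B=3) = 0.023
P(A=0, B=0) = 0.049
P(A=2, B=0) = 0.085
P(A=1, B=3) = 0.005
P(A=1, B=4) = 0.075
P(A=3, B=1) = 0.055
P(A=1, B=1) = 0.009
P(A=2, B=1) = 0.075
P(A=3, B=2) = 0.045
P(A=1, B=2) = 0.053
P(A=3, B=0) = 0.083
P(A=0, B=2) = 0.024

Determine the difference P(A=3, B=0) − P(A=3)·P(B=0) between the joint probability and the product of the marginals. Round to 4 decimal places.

P(A=3) = 0.083 + 0.055 + 0.045 + 0.007 + 0.072 = 0.262.
P(B=0) = 0.049 + 0.083 + 0.085 + 0.083 = 0.300.
P(A=3, B=0) − P(A=3)P(B=0) = 0.083 − 0.262×0.300 = 0.0044.

0.0044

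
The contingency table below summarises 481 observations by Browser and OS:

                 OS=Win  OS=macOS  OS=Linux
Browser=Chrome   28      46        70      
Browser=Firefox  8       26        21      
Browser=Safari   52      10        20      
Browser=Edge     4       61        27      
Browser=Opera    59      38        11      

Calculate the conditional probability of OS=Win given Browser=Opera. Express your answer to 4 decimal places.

0.5463

Total with Browser=Opera: 59 + 38 + 11 = 108.
P(OS=Win | Browser=Opera) = 59/108 = 0.5463.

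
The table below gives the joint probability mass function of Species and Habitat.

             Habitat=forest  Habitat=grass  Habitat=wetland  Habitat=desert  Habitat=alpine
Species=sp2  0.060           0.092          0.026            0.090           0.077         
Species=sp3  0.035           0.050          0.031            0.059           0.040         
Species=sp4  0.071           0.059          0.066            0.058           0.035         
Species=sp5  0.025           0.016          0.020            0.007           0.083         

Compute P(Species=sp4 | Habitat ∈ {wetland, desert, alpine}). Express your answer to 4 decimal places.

P(Habitat=wetland) = 0.026 + 0.031 + 0.066 + 0.020 = 0.143.
P(Habitat=desert) = 0.090 + 0.059 + 0.058 + 0.007 = 0.214.
P(Habitat=alpine) = 0.077 + 0.040 + 0.035 + 0.083 = 0.235.
P(Habitat ∈ {wetland, desert, alpine}) = 0.143 + 0.214 + 0.235 = 0.592; P(Species=sp4, Habitat ∈ {wetland, desert, alpine}) = 0.066 + 0.058 + 0.035 = 0.159.
P(Species=sp4 | Habitat ∈ {wetland, desert, alpine}) = 0.159/0.592 = 0.2686.

0.2686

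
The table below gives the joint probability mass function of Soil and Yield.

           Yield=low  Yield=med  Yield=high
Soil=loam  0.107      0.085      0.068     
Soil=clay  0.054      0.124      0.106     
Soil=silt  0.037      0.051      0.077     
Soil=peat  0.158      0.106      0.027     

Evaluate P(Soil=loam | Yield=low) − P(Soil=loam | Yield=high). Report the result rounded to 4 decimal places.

0.0560

P(Yield=low) = 0.107 + 0.054 + 0.037 + 0.158 = 0.356; P(Soil=loam | Yield=low) = 0.107/0.356 = 0.30056.
P(Yield=high) = 0.068 + 0.106 + 0.077 + 0.027 = 0.278; P(Soil=loam | Yield=high) = 0.068/0.278 = 0.24460.
Difference = 0.0560.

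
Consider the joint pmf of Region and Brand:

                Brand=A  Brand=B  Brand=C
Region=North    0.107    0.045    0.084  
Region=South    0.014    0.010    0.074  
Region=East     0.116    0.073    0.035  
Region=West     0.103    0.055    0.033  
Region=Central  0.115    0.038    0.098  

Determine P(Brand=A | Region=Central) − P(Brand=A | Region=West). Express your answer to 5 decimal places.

P(Region=Central) = 0.115 + 0.038 + 0.098 = 0.251; P(Brand=A | Region=Central) = 0.115/0.251 = 0.458167.
P(Region=West) = 0.103 + 0.055 + 0.033 = 0.191; P(Brand=A | Region=West) = 0.103/0.191 = 0.539267.
Difference = -0.08110.

-0.08110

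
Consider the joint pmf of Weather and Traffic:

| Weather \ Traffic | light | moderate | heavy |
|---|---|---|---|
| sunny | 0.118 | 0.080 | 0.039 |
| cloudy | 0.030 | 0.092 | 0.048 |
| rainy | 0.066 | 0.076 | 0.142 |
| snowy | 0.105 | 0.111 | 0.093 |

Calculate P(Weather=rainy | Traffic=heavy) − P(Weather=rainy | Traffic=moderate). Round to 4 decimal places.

0.2293

P(Traffic=heavy) = 0.039 + 0.048 + 0.142 + 0.093 = 0.322; P(Weather=rainy | Traffic=heavy) = 0.142/0.322 = 0.44099.
P(Traffic=moderate) = 0.080 + 0.092 + 0.076 + 0.111 = 0.359; P(Weather=rainy | Traffic=moderate) = 0.076/0.359 = 0.21170.
Difference = 0.2293.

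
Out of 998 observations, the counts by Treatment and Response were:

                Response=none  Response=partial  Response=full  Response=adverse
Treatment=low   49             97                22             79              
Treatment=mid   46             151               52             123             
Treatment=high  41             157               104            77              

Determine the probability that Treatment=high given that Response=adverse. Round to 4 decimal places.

Total with Response=adverse: 79 + 123 + 77 = 279.
P(Treatment=high | Response=adverse) = 77/279 = 0.2760.

0.2760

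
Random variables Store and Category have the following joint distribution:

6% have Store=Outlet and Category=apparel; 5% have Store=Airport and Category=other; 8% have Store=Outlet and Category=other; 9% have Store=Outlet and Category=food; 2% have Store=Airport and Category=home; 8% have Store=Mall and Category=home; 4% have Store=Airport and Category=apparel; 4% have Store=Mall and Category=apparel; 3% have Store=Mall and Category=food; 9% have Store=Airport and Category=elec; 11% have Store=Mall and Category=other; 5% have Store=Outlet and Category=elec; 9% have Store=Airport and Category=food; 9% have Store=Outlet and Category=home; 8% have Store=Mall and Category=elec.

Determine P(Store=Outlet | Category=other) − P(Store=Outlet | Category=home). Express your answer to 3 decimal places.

P(Category=other) = 0.11 + 0.05 + 0.08 = 0.24; P(Store=Outlet | Category=other) = 0.08/0.24 = 0.3333.
P(Category=home) = 0.08 + 0.02 + 0.09 = 0.19; P(Store=Outlet | Category=home) = 0.09/0.19 = 0.4737.
Difference = -0.140.

-0.140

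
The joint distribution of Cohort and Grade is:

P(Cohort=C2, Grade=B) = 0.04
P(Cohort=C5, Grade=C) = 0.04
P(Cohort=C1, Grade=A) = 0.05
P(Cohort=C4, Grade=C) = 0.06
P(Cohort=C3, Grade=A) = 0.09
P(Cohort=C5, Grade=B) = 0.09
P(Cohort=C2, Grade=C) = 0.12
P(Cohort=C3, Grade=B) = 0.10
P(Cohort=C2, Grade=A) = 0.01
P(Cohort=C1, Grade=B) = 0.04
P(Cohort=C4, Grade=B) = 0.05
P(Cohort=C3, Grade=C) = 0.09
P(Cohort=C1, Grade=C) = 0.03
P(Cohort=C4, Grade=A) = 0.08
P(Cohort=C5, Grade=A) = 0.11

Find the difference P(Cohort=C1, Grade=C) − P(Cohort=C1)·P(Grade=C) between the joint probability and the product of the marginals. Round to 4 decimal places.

P(Cohort=C1) = 0.05 + 0.04 + 0.03 = 0.12.
P(Grade=C) = 0.03 + 0.12 + 0.09 + 0.06 + 0.04 = 0.34.
P(Cohort=C1, Grade=C) − P(Cohort=C1)P(Grade=C) = 0.03 − 0.12×0.34 = -0.0108.

-0.0108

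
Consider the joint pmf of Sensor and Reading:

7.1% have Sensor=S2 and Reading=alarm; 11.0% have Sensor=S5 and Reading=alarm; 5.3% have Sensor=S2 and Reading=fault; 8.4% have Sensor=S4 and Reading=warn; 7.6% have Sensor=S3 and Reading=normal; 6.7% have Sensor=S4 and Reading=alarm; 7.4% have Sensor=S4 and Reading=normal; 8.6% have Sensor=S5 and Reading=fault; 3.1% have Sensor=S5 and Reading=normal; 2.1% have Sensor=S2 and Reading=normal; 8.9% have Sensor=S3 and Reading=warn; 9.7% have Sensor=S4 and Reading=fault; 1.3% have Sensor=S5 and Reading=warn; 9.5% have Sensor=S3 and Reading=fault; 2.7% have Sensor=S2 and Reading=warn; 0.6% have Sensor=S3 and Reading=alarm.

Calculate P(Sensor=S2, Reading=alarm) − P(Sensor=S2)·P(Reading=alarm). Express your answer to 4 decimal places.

P(Sensor=S2) = 0.021 + 0.027 + 0.071 + 0.053 = 0.172.
P(Reading=alarm) = 0.071 + 0.006 + 0.067 + 0.110 = 0.254.
P(Sensor=S2, Reading=alarm) − P(Sensor=S2)P(Reading=alarm) = 0.071 − 0.172×0.254 = 0.0273.

0.0273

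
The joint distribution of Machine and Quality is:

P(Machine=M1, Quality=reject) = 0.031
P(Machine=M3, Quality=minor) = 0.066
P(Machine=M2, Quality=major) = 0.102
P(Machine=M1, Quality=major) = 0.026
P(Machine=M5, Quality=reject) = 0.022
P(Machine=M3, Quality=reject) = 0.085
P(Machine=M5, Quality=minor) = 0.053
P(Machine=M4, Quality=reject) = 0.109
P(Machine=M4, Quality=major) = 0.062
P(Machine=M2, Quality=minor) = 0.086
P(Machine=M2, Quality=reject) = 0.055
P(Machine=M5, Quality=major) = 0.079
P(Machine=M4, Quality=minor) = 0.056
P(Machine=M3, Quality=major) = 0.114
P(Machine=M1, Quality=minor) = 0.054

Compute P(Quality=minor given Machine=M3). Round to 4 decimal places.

P(Machine=M3) = 0.066 + 0.114 + 0.085 = 0.265.
P(Quality=minor | Machine=M3) = 0.066/0.265 = 0.2491.

0.2491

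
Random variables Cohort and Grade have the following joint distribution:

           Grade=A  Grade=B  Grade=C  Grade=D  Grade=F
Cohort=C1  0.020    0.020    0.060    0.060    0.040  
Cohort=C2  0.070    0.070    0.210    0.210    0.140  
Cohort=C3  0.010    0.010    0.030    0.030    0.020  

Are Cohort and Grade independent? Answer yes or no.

yes

Every cell satisfies P(Cohort,Grade) = P(Cohort)·P(Grade). For instance P(Cohort=C1) = 0.200, P(Grade=C) = 0.300, and 0.200×0.300 = 0.060 matches the joint entry. So Cohort and Grade are independent.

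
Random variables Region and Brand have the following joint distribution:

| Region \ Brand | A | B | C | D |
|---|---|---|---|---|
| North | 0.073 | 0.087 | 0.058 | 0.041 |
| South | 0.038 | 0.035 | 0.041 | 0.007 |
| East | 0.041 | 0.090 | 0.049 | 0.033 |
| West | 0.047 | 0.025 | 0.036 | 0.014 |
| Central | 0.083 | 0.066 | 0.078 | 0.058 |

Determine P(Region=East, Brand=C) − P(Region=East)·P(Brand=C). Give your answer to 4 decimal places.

P(Region=East) = 0.041 + 0.090 + 0.049 + 0.033 = 0.213.
P(Brand=C) = 0.058 + 0.041 + 0.049 + 0.036 + 0.078 = 0.262.
P(Region=East, Brand=C) − P(Region=East)P(Brand=C) = 0.049 − 0.213×0.262 = -0.0068.

-0.0068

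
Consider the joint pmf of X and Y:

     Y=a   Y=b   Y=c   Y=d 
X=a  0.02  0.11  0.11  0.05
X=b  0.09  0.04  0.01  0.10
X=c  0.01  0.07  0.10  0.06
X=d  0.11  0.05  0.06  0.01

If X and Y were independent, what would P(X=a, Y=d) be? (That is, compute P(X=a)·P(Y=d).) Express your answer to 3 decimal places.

0.064

P(X=a) = 0.02 + 0.11 + 0.11 + 0.05 = 0.29.
P(Y=d) = 0.05 + 0.10 + 0.06 + 0.01 = 0.22.
Product: 0.29 × 0.22 = 0.064.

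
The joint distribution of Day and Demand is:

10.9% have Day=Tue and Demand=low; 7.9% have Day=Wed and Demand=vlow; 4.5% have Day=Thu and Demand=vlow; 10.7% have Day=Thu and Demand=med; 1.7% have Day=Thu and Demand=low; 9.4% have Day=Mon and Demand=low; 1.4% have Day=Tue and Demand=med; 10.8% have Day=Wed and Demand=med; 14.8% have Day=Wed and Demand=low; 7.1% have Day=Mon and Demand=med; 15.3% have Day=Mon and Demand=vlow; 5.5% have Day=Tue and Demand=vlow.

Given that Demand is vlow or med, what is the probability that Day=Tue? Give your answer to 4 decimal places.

P(Demand=vlow) = 0.153 + 0.055 + 0.079 + 0.045 = 0.332.
P(Demand=med) = 0.071 + 0.014 + 0.108 + 0.107 = 0.300.
P(Demand ∈ {vlow, med}) = 0.332 + 0.300 = 0.632; P(Day=Tue, Demand ∈ {vlow, med}) = 0.055 + 0.014 = 0.069.
P(Day=Tue | Demand ∈ {vlow, med}) = 0.069/0.632 = 0.1092.

0.1092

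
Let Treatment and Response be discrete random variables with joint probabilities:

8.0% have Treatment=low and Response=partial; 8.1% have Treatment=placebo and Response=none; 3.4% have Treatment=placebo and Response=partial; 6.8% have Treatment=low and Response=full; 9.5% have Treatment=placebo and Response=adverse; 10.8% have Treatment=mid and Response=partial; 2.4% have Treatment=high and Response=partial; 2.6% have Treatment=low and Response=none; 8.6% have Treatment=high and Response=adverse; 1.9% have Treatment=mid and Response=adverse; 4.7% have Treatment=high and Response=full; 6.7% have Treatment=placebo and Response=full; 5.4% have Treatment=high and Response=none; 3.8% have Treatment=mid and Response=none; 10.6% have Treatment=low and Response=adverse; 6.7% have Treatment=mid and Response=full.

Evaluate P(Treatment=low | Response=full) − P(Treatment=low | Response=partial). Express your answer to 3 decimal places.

-0.052

P(Response=full) = 0.067 + 0.068 + 0.067 + 0.047 = 0.249; P(Treatment=low | Response=full) = 0.068/0.249 = 0.2731.
P(Response=partial) = 0.034 + 0.080 + 0.108 + 0.024 = 0.246; P(Treatment=low | Response=partial) = 0.080/0.246 = 0.3252.
Difference = -0.052.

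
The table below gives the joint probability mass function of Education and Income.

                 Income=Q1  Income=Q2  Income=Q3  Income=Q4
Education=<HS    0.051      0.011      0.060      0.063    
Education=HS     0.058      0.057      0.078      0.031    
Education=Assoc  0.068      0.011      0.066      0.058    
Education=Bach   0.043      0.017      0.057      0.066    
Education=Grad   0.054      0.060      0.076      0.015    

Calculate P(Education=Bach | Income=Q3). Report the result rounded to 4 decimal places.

0.1691

P(Income=Q3) = 0.060 + 0.078 + 0.066 + 0.057 + 0.076 = 0.337.
P(Education=Bach | Income=Q3) = 0.057/0.337 = 0.1691.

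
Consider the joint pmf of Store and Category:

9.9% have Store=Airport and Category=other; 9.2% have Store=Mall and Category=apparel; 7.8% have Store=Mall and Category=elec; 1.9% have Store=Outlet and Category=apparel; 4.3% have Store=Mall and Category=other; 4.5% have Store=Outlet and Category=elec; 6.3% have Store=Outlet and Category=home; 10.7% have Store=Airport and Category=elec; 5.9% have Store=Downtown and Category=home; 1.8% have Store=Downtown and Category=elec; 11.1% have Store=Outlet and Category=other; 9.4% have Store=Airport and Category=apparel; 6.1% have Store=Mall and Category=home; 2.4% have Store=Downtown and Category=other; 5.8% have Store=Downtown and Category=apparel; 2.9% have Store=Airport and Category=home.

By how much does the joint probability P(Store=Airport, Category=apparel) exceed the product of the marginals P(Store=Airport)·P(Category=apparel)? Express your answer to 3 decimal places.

P(Store=Airport) = 0.094 + 0.107 + 0.029 + 0.099 = 0.329.
P(Category=apparel) = 0.058 + 0.092 + 0.094 + 0.019 = 0.263.
P(Store=Airport, Category=apparel) − P(Store=Airport)P(Category=apparel) = 0.094 − 0.329×0.263 = 0.007.

0.007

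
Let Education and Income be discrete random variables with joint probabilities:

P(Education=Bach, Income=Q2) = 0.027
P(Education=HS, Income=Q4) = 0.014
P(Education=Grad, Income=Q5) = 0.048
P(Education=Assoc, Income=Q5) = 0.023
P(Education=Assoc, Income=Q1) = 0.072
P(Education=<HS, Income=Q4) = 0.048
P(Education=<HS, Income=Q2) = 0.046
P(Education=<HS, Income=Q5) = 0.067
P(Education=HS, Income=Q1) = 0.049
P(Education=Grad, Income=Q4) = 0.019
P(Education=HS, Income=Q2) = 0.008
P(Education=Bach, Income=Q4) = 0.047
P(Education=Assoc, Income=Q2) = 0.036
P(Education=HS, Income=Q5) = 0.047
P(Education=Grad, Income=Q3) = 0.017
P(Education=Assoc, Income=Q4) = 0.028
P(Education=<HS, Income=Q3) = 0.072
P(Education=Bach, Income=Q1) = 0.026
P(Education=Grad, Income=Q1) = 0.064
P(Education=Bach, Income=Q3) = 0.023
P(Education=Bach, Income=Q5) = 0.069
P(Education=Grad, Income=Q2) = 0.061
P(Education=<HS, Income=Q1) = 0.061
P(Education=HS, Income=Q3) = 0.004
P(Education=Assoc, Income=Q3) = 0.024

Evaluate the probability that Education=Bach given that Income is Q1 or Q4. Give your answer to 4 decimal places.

0.1706

P(Income=Q1) = 0.061 + 0.049 + 0.072 + 0.026 + 0.064 = 0.272.
P(Income=Q4) = 0.048 + 0.014 + 0.028 + 0.047 + 0.019 = 0.156.
P(Income ∈ {Q1, Q4}) = 0.272 + 0.156 = 0.428; P(Education=Bach, Income ∈ {Q1, Q4}) = 0.026 + 0.047 = 0.073.
P(Education=Bach | Income ∈ {Q1, Q4}) = 0.073/0.428 = 0.1706.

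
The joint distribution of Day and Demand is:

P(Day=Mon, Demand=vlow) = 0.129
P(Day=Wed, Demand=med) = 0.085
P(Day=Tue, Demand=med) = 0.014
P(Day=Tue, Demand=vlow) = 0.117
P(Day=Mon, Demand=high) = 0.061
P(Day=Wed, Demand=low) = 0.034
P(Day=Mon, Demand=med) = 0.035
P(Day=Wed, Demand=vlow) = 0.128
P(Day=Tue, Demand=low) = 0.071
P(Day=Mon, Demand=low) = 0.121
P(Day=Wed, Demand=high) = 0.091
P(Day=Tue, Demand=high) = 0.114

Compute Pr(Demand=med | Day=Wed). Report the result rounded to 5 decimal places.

P(Day=Wed) = 0.128 + 0.034 + 0.085 + 0.091 = 0.338.
P(Demand=med | Day=Wed) = 0.085/0.338 = 0.25148.

0.25148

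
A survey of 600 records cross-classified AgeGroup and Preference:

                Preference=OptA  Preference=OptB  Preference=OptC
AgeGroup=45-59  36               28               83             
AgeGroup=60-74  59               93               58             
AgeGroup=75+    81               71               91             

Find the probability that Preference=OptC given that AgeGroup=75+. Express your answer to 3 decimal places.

Total with AgeGroup=75+: 81 + 71 + 91 = 243.
P(Preference=OptC | AgeGroup=75+) = 91/243 = 0.374.

0.374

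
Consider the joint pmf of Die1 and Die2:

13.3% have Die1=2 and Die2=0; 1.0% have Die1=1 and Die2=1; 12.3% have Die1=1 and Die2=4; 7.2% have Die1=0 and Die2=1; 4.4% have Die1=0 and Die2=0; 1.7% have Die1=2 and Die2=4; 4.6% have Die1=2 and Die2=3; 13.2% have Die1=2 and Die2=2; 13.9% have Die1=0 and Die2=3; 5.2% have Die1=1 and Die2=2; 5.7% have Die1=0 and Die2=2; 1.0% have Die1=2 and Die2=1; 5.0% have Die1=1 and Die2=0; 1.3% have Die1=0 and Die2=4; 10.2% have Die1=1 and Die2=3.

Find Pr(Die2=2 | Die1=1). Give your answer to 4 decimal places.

P(Die1=1) = 0.050 + 0.010 + 0.052 + 0.102 + 0.123 = 0.337.
P(Die2=2 | Die1=1) = 0.052/0.337 = 0.1543.

0.1543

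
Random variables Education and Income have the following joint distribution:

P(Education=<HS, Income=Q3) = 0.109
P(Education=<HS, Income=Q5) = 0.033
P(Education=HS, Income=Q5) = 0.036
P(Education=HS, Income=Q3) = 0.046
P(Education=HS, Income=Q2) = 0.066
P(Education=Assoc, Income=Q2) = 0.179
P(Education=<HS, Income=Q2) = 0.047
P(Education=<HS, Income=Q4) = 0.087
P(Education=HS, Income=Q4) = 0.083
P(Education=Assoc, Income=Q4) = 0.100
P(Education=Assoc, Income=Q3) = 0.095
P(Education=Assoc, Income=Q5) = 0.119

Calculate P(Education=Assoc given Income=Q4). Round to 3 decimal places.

P(Income=Q4) = 0.087 + 0.083 + 0.100 = 0.270.
P(Education=Assoc | Income=Q4) = 0.100/0.270 = 0.370.

0.370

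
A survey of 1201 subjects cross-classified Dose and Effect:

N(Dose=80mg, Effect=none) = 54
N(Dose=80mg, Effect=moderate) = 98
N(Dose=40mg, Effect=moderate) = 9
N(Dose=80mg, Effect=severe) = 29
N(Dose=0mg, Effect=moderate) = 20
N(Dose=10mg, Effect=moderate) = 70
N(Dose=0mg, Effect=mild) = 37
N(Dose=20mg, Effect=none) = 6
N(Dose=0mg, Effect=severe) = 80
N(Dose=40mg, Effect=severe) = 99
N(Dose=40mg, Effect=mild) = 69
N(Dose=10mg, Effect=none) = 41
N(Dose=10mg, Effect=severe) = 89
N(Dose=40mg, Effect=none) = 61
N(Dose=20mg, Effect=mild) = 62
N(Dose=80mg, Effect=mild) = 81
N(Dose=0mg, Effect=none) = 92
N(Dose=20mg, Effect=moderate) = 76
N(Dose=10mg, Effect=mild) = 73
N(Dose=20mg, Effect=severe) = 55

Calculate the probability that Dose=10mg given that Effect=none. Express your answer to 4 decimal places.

0.1614

Total with Effect=none: 92 + 41 + 6 + 61 + 54 = 254.
P(Dose=10mg | Effect=none) = 41/254 = 0.1614.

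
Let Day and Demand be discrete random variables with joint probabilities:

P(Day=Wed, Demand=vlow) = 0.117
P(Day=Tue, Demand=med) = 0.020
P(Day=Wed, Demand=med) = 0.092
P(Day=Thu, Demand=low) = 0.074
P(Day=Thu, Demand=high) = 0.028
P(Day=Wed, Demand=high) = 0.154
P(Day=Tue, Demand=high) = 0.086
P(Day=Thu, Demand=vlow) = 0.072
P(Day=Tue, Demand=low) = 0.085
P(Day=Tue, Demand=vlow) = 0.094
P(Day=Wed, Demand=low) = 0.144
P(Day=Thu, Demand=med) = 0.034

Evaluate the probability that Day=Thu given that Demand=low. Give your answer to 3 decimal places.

0.244

P(Demand=low) = 0.085 + 0.144 + 0.074 = 0.303.
P(Day=Thu | Demand=low) = 0.074/0.303 = 0.244.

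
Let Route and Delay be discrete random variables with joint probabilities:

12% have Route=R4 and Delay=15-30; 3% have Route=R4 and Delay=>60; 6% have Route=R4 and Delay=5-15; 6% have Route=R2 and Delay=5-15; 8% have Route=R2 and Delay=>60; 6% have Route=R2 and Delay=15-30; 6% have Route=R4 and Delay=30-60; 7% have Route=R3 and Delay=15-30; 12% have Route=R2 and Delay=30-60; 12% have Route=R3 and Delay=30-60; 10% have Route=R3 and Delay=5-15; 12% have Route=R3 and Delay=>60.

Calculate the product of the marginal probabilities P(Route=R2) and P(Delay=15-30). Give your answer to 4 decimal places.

P(Route=R2) = 0.06 + 0.06 + 0.12 + 0.08 = 0.32.
P(Delay=15-30) = 0.06 + 0.07 + 0.12 = 0.25.
Product: 0.32 × 0.25 = 0.0800.

0.0800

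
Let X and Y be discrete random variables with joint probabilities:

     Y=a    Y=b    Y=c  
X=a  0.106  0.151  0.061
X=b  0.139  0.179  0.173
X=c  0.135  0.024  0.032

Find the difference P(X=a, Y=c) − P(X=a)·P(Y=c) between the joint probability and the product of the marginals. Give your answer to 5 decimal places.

P(X=a) = 0.106 + 0.151 + 0.061 = 0.318.
P(Y=c) = 0.061 + 0.173 + 0.032 = 0.266.
P(X=a, Y=c) − P(X=a)P(Y=c) = 0.061 − 0.318×0.266 = -0.02359.

-0.02359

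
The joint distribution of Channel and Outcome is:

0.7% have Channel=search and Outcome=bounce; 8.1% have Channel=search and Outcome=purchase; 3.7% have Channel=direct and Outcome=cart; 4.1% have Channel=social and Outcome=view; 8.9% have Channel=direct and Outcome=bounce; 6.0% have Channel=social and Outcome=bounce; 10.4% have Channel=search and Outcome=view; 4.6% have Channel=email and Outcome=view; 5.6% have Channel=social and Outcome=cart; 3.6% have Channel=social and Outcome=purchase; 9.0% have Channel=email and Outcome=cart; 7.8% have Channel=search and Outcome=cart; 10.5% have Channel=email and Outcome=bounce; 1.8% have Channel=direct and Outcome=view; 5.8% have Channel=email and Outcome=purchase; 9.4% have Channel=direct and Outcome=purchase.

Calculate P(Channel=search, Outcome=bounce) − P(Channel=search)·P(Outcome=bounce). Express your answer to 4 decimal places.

-0.0635

P(Channel=search) = 0.007 + 0.104 + 0.078 + 0.081 = 0.270.
P(Outcome=bounce) = 0.105 + 0.007 + 0.060 + 0.089 = 0.261.
P(Channel=search, Outcome=bounce) − P(Channel=search)P(Outcome=bounce) = 0.007 − 0.270×0.261 = -0.0635.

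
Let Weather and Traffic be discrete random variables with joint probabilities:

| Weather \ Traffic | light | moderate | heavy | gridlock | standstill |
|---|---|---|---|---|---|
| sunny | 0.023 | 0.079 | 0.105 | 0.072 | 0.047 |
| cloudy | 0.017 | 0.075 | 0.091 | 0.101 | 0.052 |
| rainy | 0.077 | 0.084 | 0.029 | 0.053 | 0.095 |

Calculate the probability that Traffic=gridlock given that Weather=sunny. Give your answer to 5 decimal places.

P(Weather=sunny) = 0.023 + 0.079 + 0.105 + 0.072 + 0.047 = 0.326.
P(Traffic=gridlock | Weather=sunny) = 0.072/0.326 = 0.22086.

0.22086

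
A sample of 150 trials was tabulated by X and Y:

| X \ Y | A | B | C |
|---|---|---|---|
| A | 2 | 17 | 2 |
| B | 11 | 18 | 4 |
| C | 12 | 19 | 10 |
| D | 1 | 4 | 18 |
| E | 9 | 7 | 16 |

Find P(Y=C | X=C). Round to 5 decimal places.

Total with X=C: 12 + 19 + 10 = 41.
P(Y=C | X=C) = 10/41 = 0.24390.

0.24390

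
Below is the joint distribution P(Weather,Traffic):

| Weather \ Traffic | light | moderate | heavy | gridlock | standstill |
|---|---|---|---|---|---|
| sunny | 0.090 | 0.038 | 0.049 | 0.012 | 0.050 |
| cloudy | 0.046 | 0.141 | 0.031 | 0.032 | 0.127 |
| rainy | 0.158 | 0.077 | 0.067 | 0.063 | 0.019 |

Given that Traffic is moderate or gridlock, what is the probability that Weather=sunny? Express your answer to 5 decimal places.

0.13774

P(Traffic=moderate) = 0.038 + 0.141 + 0.077 = 0.256.
P(Traffic=gridlock) = 0.012 + 0.032 + 0.063 = 0.107.
P(Traffic ∈ {moderate, gridlock}) = 0.256 + 0.107 = 0.363; P(Weather=sunny, Traffic ∈ {moderate, gridlock}) = 0.038 + 0.012 = 0.050.
P(Weather=sunny | Traffic ∈ {moderate, gridlock}) = 0.050/0.363 = 0.13774.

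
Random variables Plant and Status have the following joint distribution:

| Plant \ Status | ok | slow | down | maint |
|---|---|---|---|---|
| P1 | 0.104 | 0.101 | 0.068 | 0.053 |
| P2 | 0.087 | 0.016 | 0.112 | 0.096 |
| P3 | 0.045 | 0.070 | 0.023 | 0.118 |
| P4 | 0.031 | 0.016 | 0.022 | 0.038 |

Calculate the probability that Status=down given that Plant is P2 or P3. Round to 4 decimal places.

0.2381

P(Plant=P2) = 0.087 + 0.016 + 0.112 + 0.096 = 0.311.
P(Plant=P3) = 0.045 + 0.070 + 0.023 + 0.118 = 0.256.
P(Plant ∈ {P2, P3}) = 0.311 + 0.256 = 0.567; P(Status=down, Plant ∈ {P2, P3}) = 0.112 + 0.023 = 0.135.
P(Status=down | Plant ∈ {P2, P3}) = 0.135/0.567 = 0.2381.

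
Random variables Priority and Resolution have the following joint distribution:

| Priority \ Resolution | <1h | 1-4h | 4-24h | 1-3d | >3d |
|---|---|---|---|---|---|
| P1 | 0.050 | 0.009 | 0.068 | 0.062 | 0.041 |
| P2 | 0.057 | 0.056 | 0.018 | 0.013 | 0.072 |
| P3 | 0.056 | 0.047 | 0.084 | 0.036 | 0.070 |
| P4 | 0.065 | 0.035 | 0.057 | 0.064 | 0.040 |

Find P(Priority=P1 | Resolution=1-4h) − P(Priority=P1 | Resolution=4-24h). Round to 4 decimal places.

-0.2383

P(Resolution=1-4h) = 0.009 + 0.056 + 0.047 + 0.035 = 0.147; P(Priority=P1 | Resolution=1-4h) = 0.009/0.147 = 0.06122.
P(Resolution=4-24h) = 0.068 + 0.018 + 0.084 + 0.057 = 0.227; P(Priority=P1 | Resolution=4-24h) = 0.068/0.227 = 0.29956.
Difference = -0.2383.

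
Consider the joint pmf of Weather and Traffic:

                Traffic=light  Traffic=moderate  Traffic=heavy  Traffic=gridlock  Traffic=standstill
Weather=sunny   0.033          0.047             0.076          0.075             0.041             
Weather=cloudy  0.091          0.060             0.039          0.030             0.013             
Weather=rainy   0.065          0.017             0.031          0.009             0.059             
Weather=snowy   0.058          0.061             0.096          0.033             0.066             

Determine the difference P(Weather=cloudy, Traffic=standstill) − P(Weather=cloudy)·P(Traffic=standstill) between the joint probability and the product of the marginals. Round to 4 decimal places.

-0.0287

P(Weather=cloudy) = 0.091 + 0.060 + 0.039 + 0.030 + 0.013 = 0.233.
P(Traffic=standstill) = 0.041 + 0.013 + 0.059 + 0.066 = 0.179.
P(Weather=cloudy, Traffic=standstill) − P(Weather=cloudy)P(Traffic=standstill) = 0.013 − 0.233×0.179 = -0.0287.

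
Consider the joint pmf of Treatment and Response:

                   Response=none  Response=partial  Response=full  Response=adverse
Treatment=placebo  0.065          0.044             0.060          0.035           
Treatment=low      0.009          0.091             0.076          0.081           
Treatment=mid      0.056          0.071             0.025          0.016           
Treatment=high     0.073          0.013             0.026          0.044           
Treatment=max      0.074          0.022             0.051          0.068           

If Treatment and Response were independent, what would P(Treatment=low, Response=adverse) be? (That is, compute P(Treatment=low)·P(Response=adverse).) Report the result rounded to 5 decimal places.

0.06271

P(Treatment=low) = 0.009 + 0.091 + 0.076 + 0.081 = 0.257.
P(Response=adverse) = 0.035 + 0.081 + 0.016 + 0.044 + 0.068 = 0.244.
Product: 0.257 × 0.244 = 0.06271.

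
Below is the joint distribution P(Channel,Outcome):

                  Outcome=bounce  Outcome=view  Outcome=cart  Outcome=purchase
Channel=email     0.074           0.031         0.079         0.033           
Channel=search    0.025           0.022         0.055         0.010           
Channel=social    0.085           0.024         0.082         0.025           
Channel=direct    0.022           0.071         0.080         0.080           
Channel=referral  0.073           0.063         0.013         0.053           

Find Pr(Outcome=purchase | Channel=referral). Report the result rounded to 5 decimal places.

P(Channel=referral) = 0.073 + 0.063 + 0.013 + 0.053 = 0.202.
P(Outcome=purchase | Channel=referral) = 0.053/0.202 = 0.26238.

0.26238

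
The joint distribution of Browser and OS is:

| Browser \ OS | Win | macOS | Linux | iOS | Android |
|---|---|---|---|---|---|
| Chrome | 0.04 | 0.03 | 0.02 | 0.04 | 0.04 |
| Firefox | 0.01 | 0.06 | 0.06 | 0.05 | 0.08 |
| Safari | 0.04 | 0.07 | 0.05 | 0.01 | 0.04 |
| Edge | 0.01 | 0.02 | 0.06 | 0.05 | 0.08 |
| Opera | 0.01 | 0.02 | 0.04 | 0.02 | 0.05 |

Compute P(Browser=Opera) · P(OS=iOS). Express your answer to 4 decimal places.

P(Browser=Opera) = 0.01 + 0.02 + 0.04 + 0.02 + 0.05 = 0.14.
P(OS=iOS) = 0.04 + 0.05 + 0.01 + 0.05 + 0.02 = 0.17.
Product: 0.14 × 0.17 = 0.0238.

0.0238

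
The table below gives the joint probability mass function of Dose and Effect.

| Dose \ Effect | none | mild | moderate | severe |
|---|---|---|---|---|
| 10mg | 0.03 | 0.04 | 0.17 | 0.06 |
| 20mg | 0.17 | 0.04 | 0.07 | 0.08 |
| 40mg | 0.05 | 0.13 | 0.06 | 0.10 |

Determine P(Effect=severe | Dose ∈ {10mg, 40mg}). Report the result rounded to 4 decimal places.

0.2500

P(Dose=10mg) = 0.03 + 0.04 + 0.17 + 0.06 = 0.30.
P(Dose=40mg) = 0.05 + 0.13 + 0.06 + 0.10 = 0.34.
P(Dose ∈ {10mg, 40mg}) = 0.30 + 0.34 = 0.64; P(Effect=severe, Dose ∈ {10mg, 40mg}) = 0.06 + 0.10 = 0.16.
P(Effect=severe | Dose ∈ {10mg, 40mg}) = 0.16/0.64 = 0.2500.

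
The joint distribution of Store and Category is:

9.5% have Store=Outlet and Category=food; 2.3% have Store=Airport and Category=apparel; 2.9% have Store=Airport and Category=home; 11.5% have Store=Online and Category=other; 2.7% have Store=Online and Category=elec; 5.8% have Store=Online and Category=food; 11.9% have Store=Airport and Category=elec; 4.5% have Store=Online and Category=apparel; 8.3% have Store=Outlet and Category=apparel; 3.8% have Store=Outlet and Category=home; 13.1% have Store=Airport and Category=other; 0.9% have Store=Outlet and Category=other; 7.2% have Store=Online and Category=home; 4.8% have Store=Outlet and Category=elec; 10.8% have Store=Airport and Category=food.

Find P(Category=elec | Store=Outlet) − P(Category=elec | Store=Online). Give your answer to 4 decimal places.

P(Store=Outlet) = 0.095 + 0.083 + 0.048 + 0.038 + 0.009 = 0.273; P(Category=elec | Store=Outlet) = 0.048/0.273 = 0.17582.
P(Store=Online) = 0.058 + 0.045 + 0.027 + 0.072 + 0.115 = 0.317; P(Category=elec | Store=Online) = 0.027/0.317 = 0.08517.
Difference = 0.0907.

0.0907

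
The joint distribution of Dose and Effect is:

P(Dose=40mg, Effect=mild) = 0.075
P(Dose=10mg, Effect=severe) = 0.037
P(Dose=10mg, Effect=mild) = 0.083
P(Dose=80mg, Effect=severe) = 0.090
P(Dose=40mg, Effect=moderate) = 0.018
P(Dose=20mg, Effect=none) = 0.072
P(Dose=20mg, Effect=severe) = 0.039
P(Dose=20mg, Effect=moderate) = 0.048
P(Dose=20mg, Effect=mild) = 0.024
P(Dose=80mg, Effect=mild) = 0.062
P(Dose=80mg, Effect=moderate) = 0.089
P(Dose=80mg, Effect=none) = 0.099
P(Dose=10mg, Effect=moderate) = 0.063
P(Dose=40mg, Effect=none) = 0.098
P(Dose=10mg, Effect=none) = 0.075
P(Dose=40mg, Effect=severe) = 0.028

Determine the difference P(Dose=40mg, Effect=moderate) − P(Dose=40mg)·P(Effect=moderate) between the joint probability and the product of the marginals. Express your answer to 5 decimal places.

P(Dose=40mg) = 0.098 + 0.075 + 0.018 + 0.028 = 0.219.
P(Effect=moderate) = 0.063 + 0.048 + 0.018 + 0.089 = 0.218.
P(Dose=40mg, Effect=moderate) − P(Dose=40mg)P(Effect=moderate) = 0.018 − 0.219×0.218 = -0.02974.

-0.02974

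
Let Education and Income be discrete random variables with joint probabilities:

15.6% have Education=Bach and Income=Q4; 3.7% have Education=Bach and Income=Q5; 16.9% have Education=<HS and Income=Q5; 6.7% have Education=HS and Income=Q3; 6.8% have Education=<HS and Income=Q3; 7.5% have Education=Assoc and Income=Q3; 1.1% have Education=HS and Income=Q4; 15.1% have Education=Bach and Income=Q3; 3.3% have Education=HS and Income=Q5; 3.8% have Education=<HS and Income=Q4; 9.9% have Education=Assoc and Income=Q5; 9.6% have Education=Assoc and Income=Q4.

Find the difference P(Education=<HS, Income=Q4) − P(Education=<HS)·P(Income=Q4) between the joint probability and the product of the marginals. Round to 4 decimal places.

P(Education=<HS) = 0.068 + 0.038 + 0.169 = 0.275.
P(Income=Q4) = 0.038 + 0.011 + 0.096 + 0.156 = 0.301.
P(Education=<HS, Income=Q4) − P(Education=<HS)P(Income=Q4) = 0.038 − 0.275×0.301 = -0.0448.

-0.0448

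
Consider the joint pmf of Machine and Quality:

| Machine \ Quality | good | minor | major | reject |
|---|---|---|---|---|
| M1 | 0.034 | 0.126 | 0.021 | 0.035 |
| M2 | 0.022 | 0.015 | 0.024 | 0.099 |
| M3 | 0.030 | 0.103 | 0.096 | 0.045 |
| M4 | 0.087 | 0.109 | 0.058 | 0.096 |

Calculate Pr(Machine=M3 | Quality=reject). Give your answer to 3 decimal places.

P(Quality=reject) = 0.035 + 0.099 + 0.045 + 0.096 = 0.275.
P(Machine=M3 | Quality=reject) = 0.045/0.275 = 0.164.

0.164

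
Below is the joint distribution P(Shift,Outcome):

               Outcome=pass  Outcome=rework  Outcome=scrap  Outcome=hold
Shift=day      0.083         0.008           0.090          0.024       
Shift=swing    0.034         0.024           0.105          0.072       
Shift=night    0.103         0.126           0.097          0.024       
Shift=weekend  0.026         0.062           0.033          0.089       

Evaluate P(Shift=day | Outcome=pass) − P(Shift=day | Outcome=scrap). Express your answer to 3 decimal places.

P(Outcome=pass) = 0.083 + 0.034 + 0.103 + 0.026 = 0.246; P(Shift=day | Outcome=pass) = 0.083/0.246 = 0.3374.
P(Outcome=scrap) = 0.090 + 0.105 + 0.097 + 0.033 = 0.325; P(Shift=day | Outcome=scrap) = 0.090/0.325 = 0.2769.
Difference = 0.060.

0.060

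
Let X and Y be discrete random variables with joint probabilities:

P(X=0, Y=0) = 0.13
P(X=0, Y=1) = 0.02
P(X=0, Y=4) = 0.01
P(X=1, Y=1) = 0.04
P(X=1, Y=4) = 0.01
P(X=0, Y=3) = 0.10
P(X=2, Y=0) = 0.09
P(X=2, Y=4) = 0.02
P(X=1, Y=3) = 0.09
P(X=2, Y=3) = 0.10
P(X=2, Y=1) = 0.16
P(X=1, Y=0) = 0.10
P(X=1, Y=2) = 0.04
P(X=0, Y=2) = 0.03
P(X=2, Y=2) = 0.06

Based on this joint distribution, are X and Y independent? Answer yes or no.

P(X=2) = 0.43 and P(Y=1) = 0.22, so their product is 0.0946, but P(X=2, Y=1) = 0.16. Since these differ, X and Y are not independent.

no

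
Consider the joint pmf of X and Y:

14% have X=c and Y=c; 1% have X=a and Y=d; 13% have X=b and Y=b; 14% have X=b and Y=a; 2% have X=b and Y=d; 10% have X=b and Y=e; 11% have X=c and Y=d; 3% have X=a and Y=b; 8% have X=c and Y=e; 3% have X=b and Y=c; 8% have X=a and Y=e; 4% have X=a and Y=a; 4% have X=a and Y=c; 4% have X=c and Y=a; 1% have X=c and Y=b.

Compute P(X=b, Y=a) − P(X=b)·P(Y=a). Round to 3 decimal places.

P(X=b) = 0.14 + 0.13 + 0.03 + 0.02 + 0.10 = 0.42.
P(Y=a) = 0.04 + 0.14 + 0.04 = 0.22.
P(X=b, Y=a) − P(X=b)P(Y=a) = 0.14 − 0.42×0.22 = 0.048.

0.048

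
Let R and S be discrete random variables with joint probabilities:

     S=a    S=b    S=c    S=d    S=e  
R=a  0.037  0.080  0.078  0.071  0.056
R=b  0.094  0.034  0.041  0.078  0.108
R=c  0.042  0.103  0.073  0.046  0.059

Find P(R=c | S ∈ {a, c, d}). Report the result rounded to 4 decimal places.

P(S=a) = 0.037 + 0.094 + 0.042 = 0.173.
P(S=c) = 0.078 + 0.041 + 0.073 = 0.192.
P(S=d) = 0.071 + 0.078 + 0.046 = 0.195.
P(S ∈ {a, c, d}) = 0.173 + 0.192 + 0.195 = 0.560; P(R=c, S ∈ {a, c, d}) = 0.042 + 0.073 + 0.046 = 0.161.
P(R=c | S ∈ {a, c, d}) = 0.161/0.560 = 0.2875.

0.2875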